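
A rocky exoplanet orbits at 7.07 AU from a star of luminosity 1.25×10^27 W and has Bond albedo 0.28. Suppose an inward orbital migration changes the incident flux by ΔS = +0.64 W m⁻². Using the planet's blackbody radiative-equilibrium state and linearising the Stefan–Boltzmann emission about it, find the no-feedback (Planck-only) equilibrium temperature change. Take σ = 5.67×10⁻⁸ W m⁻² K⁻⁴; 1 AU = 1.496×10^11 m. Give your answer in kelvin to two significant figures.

0.23 K

Orbital distance: d = 7.07 AU = 1.058×10^12 m.
Spreading L over a sphere of radius d: S = 1.25×10^27/(4π·1.06×10^12²) = 88.92 W m⁻².
Reference equilibrium: T_e = [S(1−α)/(4σ)]^(1/4) = 129.6 K.
ΔF = Δ[S(1−α)]/4 = (1−0.28)·+0.64/4 = 0.1152 W m⁻².
Planck response: λ_P = 4σT_e³ = 4·5.67×10⁻⁸·(129.6)³ = 0.4939 W m⁻²/K.
Hence the no-feedback warming is ΔF/(4σT_e³) = 0.233 K.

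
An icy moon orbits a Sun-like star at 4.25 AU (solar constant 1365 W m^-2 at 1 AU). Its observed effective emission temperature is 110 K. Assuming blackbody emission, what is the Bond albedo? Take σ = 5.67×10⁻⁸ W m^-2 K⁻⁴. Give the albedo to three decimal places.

0.561

Irradiance scales as 1/d², so S = 1365 W m^-2 × (1/4.25)² = 75.57 W m^-2.
Rearranging the radiative balance, α = 1 − 4σT⁴/S.
4σT⁴ = 4·5.67×10⁻⁸·(110)⁴ = 33.21 W m^-2.
1−α = 33.21/75.57 = 0.4394, so α = 0.5606.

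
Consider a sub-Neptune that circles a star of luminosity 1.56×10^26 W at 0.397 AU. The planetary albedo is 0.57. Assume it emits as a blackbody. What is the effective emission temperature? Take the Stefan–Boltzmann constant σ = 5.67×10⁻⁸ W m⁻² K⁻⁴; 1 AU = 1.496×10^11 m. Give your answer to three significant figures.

286 K

Orbital distance: d = 0.397 AU = 5.939×10^10 m.
Flux at the orbit: S = L/(4πd²) = 1.56×10^26/(4π·(5.94×10^10)²) = 3519 W m⁻².
Absorbed flux (global mean): S(1−α)/4 = 3519·0.43/4 = 378.3 W m⁻².
In equilibrium σT⁴ equals this, so T = 285.8 K.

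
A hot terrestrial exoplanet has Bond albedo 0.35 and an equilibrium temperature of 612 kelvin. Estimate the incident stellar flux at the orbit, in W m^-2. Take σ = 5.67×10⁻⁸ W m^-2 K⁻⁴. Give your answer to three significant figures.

48900 W m^-2

Invert the energy balance for S: S = 4σT⁴/(1−α).
The emitted flux is σT⁴ = 7954 W m^-2.
So S = 4×7954/(1−0.35) = 48950 W m^-2.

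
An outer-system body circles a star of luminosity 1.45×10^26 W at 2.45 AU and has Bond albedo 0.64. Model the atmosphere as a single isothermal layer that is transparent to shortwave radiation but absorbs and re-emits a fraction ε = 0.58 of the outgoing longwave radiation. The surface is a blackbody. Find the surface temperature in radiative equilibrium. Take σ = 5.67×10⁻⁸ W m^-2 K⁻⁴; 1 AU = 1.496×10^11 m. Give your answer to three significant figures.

118 K

Orbital distance: d = 2.45 AU = 3.665×10^11 m.
S = L/(4πd²) = 85.89 W m^-2.
The planet radiates to space at T_e = [S(1−α)/(4σ)]^(1/4) = 108.1 K.
Surface balance with a leaky layer gives σT_s⁴ = σT_e⁴·2/(2−ε), so T_s = T_e·[2/(2−0.58)]^(1/4) = 117.7 K.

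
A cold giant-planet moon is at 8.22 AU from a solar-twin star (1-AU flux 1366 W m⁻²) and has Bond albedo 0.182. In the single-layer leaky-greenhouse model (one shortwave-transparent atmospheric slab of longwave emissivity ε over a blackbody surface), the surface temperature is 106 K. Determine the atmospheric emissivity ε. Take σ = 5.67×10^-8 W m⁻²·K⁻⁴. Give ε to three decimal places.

0.845

By the inverse-square law, S = 1366/8.22² = 20.22 W m⁻².
Effective temperature: T_e = [S(1−α)/(4σ)]^(1/4) = 92.41 K.
T_s⁴ = T_e⁴·2/(2−ε) → ε = 2 − 2(T_e/T_s)⁴ = 2 − 2·(92.41/106)⁴ = 0.8449.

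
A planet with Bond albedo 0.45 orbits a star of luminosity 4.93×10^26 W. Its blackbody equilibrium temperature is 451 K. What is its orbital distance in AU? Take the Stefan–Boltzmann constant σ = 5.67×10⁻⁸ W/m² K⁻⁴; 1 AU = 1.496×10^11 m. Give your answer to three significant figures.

0.321 AU

Energy balance gives S = 4σT⁴/(1−α) = 17060 W/m².
Then d = [L/(4πS)]^(1/2) = 4.795×10^10 m, i.e. 0.3205 AU.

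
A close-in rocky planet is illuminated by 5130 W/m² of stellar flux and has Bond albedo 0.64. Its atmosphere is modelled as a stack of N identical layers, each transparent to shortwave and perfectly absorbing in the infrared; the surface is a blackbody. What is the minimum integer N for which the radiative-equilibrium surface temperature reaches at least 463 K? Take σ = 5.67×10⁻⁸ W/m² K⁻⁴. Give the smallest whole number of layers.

5

The effective emission temperature is T_e = [S(1−α)/(4σ)]^¼ = 300.4 K.
T_s = (N+1)^(1/4)·T_e ≥ 463 K requires N+1 ≥ (T_s/T_e)⁴ = (463/300.4)⁴ = 5.643.
So N ≥ 4.643; the smallest integer is N = 5.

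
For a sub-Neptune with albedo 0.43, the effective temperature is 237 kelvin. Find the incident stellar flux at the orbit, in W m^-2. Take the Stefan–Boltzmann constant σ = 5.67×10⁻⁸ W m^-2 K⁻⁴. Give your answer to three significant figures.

1260 W m^-2

Invert the energy balance for S: S = 4σT⁴/(1−α).
σT⁴ = 5.67×10⁻⁸·(237)⁴ = 178.9 W m^-2.
So S = 4×178.9/(1−0.43) = 1255 W m^-2.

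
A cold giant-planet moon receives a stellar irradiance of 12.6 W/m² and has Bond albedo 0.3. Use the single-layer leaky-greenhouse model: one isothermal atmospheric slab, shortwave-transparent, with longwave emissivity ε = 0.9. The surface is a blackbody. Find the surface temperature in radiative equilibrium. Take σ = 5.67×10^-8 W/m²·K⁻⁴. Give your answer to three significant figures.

The planet radiates to space at T_e = [S(1−α)/(4σ)]^(1/4) = 78.97 K.
For a single slab of emissivity ε, T_s⁴ = 2T_e⁴/(2−ε); thus T_s = 78.97·(1.818)^(1/4) = 91.70 K.

91.7 K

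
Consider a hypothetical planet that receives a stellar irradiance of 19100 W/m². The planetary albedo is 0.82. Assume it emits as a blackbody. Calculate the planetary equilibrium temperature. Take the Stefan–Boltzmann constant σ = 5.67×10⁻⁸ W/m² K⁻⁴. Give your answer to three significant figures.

351 K

Averaging over the sphere, the absorbed flux is S(1−α)/4 = 859.5 W/m².
In equilibrium σT⁴ equals this, so T = 350.9 K.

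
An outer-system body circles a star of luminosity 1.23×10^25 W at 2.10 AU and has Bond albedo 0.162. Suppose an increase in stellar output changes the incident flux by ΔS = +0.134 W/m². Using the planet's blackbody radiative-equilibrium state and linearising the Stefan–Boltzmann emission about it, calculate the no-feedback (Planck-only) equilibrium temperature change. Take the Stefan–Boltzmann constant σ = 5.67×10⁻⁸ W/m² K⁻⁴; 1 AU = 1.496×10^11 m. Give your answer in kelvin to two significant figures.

0.26 K

Orbital distance: d = 2.10 AU = 3.142×10^11 m.
Flux at the orbit: S = L/(4πd²) = 1.23×10^25/(4π·(3.14×10^11)²) = 9.917 W/m².
Unperturbed T_e = [9.917·(1−0.162)/(4σ)]^¼ = 77.80 K.
TOA radiative forcing: ΔF = (1−α)ΔS/4 = 0.838·(+0.134)/4 = 0.02807 W/m².
The Planck feedback parameter is 4σT_e³ = 0.1068 W/m²/K.
Hence the no-feedback warming is ΔF/(4σT_e³) = 0.263 K.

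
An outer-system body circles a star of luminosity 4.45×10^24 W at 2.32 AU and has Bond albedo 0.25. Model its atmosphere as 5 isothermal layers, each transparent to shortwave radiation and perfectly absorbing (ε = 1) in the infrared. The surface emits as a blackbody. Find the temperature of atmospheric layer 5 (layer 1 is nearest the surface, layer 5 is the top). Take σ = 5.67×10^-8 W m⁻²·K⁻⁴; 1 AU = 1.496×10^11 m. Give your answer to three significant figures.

d = 2.32 × 1.496×10^11 m = 3.471×10^11 m.
Spreading L over a sphere of radius d: S = 4.45×10^24/(4π·3.47×10^11²) = 2.940 W m⁻².
OLR = S(1−α)/4 = 0.5512 W m⁻²; the top layer radiates at T_e = 55.84 K.
In the N-layer model, layer k (counted from the surface) has T_k = (N+1−k)^(1/4)·T_e.
T_5 = (1)^(1/4)·55.84 = 55.84 K.

55.8 K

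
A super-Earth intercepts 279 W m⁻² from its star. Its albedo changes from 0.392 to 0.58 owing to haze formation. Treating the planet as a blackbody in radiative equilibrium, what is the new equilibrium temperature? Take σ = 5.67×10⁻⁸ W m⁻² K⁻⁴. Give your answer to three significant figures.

New equilibrium: T₂ = [(1−0.58)·279.0/(4σ)]^(1/4) = 150.8 K.

151 K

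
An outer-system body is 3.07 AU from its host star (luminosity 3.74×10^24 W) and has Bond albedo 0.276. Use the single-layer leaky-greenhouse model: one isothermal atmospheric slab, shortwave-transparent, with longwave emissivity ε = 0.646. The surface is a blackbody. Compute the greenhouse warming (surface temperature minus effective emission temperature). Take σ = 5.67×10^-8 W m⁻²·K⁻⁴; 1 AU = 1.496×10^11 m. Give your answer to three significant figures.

4.72 K

Orbital distance: d = 3.07 AU = 4.593×10^11 m.
Spreading L over a sphere of radius d: S = 3.74×10^24/(4π·4.59×10^11²) = 1.411 W m⁻².
Effective emission temperature (TOA balance): σT_e⁴ = S(1−α)/4 = 0.2554 W m⁻² → T_e = 46.07 K.
The surface balance (absorbed SW + ε·downward IR = σT_s⁴) with T_a⁴ = T_s⁴/2 reduces to T_s = T_e·[2/(2−ε)]^¼ = 50.79 K.
T_s − T_e = 50.79 − 46.07 = 4.719 K.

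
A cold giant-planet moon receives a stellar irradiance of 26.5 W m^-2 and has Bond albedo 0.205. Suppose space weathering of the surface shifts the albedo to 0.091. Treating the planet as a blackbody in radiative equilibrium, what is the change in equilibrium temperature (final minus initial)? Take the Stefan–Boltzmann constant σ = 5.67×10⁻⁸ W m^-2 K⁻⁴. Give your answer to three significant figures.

3.34 kelvin

With α = 0.205, T₁ = 98.17 K.
With α = 0.091, T₂ = 101.5 K.
Change: 101.5 − 98.17 = 3.345 K.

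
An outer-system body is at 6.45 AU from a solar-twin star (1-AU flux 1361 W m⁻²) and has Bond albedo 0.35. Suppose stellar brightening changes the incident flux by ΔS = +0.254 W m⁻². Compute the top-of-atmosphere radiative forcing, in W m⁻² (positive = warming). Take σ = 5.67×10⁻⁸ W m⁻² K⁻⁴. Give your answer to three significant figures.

0.0413 W m⁻²

Flux at the orbit: S = 1361/(6.45)² = 32.71 W m⁻².
TOA radiative forcing: ΔF = (1−α)ΔS/4 = 0.65·(+0.254)/4 = 0.04127 W m⁻².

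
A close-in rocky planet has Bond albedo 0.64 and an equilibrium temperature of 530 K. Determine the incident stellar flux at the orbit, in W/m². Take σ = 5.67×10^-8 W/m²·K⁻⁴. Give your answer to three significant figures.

Invert the energy balance for S: S = 4σT⁴/(1−α).
The emitted flux is σT⁴ = 4474 W/m².
S = 4·4474/0.36 = 49710 W/m².

49700 W/m²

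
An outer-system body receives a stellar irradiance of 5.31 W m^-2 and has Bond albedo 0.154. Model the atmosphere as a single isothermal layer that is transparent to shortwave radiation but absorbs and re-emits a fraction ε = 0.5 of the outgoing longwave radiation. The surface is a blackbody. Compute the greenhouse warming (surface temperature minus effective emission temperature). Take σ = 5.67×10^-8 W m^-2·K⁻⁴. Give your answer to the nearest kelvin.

Effective emission temperature (TOA balance): σT_e⁴ = S(1−α)/4 = 1.123 W m^-2 → T_e = 66.71 K.
The surface balance (absorbed SW + ε·downward IR = σT_s⁴) with T_a⁴ = T_s⁴/2 reduces to T_s = T_e·[2/(2−ε)]^¼ = 71.69 K.
T_s − T_e = 71.69 − 66.71 = 4.975 K.

5 K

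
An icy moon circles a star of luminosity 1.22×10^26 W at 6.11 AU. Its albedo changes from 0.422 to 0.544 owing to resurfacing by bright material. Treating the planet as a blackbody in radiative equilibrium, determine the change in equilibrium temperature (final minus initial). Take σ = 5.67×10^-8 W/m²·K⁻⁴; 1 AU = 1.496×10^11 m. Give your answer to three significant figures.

-4.25 kelvin

d = 6.11 × 1.496×10^11 m = 9.141×10^11 m.
Flux at the orbit: S = L/(4πd²) = 1.22×10^26/(4π·(9.14×10^11)²) = 11.62 W/m².
Before: T₁ = [11.62·0.578/(4σ)]^(1/4) = 73.77 K.
With α = 0.544, T₂ = 69.52 K.
ΔT = T₂ − T₁ = -4.245 K.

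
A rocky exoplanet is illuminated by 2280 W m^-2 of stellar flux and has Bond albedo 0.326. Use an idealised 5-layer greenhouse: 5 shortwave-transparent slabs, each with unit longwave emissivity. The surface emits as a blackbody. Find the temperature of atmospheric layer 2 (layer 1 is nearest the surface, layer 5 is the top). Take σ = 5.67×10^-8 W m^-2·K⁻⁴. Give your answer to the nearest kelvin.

OLR = S(1−α)/4 = 384.2 W m^-2; the top layer radiates at T_e = 286.9 K.
In the N-layer model, layer k (counted from the surface) has T_k = (N+1−k)^(1/4)·T_e.
T_2 = (4)^(1/4)·286.9 = 405.7 K.

406 K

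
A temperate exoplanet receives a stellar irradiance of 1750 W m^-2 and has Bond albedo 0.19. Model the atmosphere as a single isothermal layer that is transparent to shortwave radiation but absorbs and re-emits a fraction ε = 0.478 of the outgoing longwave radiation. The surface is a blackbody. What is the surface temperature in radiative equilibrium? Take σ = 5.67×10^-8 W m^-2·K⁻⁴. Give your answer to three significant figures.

301 K

Effective emission temperature (TOA balance): σT_e⁴ = S(1−α)/4 = 354.4 W m^-2 → T_e = 281.2 K.
Surface balance with a leaky layer gives σT_s⁴ = σT_e⁴·2/(2−ε), so T_s = T_e·[2/(2−0.478)]^(1/4) = 301.0 K.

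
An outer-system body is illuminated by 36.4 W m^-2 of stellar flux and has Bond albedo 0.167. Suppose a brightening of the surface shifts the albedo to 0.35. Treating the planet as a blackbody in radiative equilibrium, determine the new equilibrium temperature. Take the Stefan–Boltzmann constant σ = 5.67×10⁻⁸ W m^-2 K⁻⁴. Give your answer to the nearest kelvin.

New equilibrium: T₂ = [(1−0.35)·36.40/(4σ)]^(1/4) = 101.1 K.

101 kelvin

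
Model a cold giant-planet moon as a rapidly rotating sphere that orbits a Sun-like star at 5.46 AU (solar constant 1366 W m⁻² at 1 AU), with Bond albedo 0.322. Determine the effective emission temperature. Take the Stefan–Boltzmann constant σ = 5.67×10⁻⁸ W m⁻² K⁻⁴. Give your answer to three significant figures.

By the inverse-square law, S = 1366/5.46² = 45.82 W m⁻².
Absorbed flux (global mean): S(1−α)/4 = 45.82·0.678/4 = 7.767 W m⁻².
Balancing against σT⁴: T = (7.767/5.67×10⁻⁸)^(1/4) = 108.2 K.

108 kelvin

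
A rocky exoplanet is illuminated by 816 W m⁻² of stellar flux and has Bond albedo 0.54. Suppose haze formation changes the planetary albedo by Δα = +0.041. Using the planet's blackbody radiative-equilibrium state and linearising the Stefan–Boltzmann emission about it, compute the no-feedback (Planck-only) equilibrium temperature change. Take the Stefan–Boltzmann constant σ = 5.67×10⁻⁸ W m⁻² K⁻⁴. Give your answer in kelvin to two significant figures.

-4.5 K

The baseline emission temperature is T_e = 201.7 K.
ΔF = −(S/4)Δα = −(816.0/4)×(+0.041) = -8.364 W m⁻².
The Planck feedback parameter is 4σT_e³ = 1.861 W m⁻²/K.
So ΔT₀ = -8.364/1.861 = -4.49 K.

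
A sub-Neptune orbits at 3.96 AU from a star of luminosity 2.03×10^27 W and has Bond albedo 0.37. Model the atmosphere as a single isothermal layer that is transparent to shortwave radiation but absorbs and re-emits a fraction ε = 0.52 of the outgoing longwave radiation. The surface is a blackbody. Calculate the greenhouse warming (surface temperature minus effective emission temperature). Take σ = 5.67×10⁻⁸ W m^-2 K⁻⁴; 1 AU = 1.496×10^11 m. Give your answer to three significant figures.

Orbital distance: d = 3.96 AU = 5.924×10^11 m.
Flux at the orbit: S = L/(4πd²) = 2.03×10^27/(4π·(5.92×10^11)²) = 460.3 W m^-2.
Effective emission temperature (TOA balance): σT_e⁴ = S(1−α)/4 = 72.50 W m^-2 → T_e = 189.1 K.
The surface balance (absorbed SW + ε·downward IR = σT_s⁴) with T_a⁴ = T_s⁴/2 reduces to T_s = T_e·[2/(2−ε)]^¼ = 203.9 K.
Greenhouse warming: T_s − T_e = 14.78 K.

14.8 kelvin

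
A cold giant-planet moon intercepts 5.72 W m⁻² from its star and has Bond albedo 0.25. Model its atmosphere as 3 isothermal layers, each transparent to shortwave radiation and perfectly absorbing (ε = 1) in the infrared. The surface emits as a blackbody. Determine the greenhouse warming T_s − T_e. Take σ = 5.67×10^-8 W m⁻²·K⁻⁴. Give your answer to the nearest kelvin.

27 K

OLR = S(1−α)/4 = 1.073 W m⁻²; the top layer radiates at T_e = 65.95 K.
T_s = (N+1)^(1/4)·T_e = 93.26 K.
Warming: T_s − T_e = 27.32 K.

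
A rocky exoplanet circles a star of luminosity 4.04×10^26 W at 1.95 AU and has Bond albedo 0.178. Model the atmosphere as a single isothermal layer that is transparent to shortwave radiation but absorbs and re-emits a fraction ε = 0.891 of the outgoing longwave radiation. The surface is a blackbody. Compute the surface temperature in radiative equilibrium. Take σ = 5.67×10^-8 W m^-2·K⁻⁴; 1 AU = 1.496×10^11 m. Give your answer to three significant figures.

d = 1.95 × 1.496×10^11 m = 2.917×10^11 m.
Spreading L over a sphere of radius d: S = 4.04×10^26/(4π·2.92×10^11²) = 377.8 W m^-2.
The planet radiates to space at T_e = [S(1−α)/(4σ)]^(1/4) = 192.4 K.
The surface balance (absorbed SW + ε·downward IR = σT_s⁴) with T_a⁴ = T_s⁴/2 reduces to T_s = T_e·[2/(2−ε)]^¼ = 222.9 K.

223 K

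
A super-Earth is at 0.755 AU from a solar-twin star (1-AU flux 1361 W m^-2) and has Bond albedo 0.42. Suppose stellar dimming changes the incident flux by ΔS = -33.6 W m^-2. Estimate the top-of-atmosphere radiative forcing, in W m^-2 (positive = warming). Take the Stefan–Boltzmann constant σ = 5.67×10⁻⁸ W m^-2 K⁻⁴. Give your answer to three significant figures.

-4.87 W m^-2

Irradiance scales as 1/d², so S = 1361 W m^-2 × (1/0.755)² = 2388 W m^-2.
ΔF = Δ[S(1−α)]/4 = (1−0.42)·-33.6/4 = -4.872 W m^-2.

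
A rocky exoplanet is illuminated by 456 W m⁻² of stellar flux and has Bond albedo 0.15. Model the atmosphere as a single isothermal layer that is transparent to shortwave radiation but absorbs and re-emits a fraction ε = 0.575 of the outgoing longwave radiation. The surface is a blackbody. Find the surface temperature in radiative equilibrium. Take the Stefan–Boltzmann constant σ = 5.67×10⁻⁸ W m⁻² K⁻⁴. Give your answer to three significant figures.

At the top of the atmosphere, σT_e⁴ = S(1−α)/4 = 96.90 W m⁻², giving T_e = 203.3 K.
Surface balance with a leaky layer gives σT_s⁴ = σT_e⁴·2/(2−ε), so T_s = T_e·[2/(2−0.575)]^(1/4) = 221.3 K.

221 K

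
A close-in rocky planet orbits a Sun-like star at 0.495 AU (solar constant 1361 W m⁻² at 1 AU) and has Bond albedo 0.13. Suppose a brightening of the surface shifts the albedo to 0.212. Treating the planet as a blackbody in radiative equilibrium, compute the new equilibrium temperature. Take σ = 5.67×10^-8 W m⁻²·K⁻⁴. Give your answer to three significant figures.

Flux at the orbit: S = 1361/(0.495)² = 5555 W m⁻².
T₂ = [S(1−α₂)/(4σ)]^(1/4) = [5555·0.788/(4σ)]^(1/4) = 372.7 K.

373 kelvin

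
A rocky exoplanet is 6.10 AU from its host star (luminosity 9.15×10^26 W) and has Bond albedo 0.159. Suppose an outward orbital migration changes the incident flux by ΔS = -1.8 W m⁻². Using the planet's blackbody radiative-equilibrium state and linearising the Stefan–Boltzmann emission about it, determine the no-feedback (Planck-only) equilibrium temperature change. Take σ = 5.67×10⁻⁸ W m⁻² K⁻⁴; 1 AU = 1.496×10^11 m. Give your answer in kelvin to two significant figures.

-0.69 K

d = 6.10 × 1.496×10^11 m = 9.126×10^11 m.
Spreading L over a sphere of radius d: S = 9.15×10^26/(4π·9.13×10^11²) = 87.44 W m⁻².
Reference equilibrium: T_e = [S(1−α)/(4σ)]^(1/4) = 134.2 K.
TOA radiative forcing: ΔF = (1−α)ΔS/4 = 0.841·(-1.8)/4 = -0.3785 W m⁻².
The Planck feedback parameter is 4σT_e³ = 0.5480 W m⁻²/K.
So ΔT₀ = -0.3785/0.5480 = -0.691 K.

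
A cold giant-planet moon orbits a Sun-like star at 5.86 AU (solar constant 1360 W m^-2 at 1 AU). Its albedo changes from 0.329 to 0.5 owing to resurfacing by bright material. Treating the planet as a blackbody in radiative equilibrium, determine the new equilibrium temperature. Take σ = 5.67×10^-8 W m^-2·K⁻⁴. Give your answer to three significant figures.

96.7 kelvin

Flux at the orbit: S = 1360/(5.86)² = 39.60 W m^-2.
New equilibrium: T₂ = [(1−0.5)·39.60/(4σ)]^(1/4) = 96.66 K.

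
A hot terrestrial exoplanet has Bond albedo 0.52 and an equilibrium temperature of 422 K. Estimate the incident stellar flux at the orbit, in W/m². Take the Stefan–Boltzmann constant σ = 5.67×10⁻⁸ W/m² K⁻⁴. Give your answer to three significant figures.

Invert the energy balance for S: S = 4σT⁴/(1−α).
The emitted flux is σT⁴ = 1798 W/m².
S = 4·1798/0.48 = 14980 W/m².

15000 W/m²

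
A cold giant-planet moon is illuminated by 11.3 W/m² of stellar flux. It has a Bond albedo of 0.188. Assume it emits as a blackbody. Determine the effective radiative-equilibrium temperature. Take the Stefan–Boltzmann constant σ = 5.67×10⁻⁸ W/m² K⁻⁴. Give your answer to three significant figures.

Averaging over the sphere, the absorbed flux is S(1−α)/4 = 2.294 W/m².
Balancing against σT⁴: T = (2.294/5.67×10⁻⁸)^(1/4) = 79.75 K.

79.8 K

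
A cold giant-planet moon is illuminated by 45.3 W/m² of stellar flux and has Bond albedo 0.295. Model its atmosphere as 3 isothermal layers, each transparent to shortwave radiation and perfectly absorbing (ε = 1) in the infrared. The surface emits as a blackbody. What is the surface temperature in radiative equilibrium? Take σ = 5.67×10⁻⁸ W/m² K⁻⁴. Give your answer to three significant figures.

154 kelvin

The effective emission temperature is T_e = [S(1−α)/(4σ)]^¼ = 108.9 K.
With N = 3 opaque layers, T_s = (N+1)^(1/4)·T_e = 4^(1/4)·108.9 = 154.1 K.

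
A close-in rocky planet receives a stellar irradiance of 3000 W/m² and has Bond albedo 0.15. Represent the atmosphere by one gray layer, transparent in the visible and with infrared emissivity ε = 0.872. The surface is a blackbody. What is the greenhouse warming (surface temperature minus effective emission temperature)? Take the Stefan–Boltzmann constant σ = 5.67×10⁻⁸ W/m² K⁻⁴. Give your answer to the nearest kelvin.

At the top of the atmosphere, σT_e⁴ = S(1−α)/4 = 637.5 W/m², giving T_e = 325.6 K.
The surface balance (absorbed SW + ε·downward IR = σT_s⁴) with T_a⁴ = T_s⁴/2 reduces to T_s = T_e·[2/(2−ε)]^¼ = 375.8 K.
The atmosphere warms the surface by 50.12 K.

50 K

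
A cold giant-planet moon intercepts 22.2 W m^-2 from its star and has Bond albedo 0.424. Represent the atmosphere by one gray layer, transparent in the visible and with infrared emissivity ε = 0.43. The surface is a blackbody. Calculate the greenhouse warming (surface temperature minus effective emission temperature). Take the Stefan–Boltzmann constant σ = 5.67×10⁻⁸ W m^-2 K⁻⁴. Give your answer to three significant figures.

The planet radiates to space at T_e = [S(1−α)/(4σ)]^(1/4) = 86.65 K.
Surface balance with a leaky layer gives σT_s⁴ = σT_e⁴·2/(2−ε), so T_s = T_e·[2/(2−0.43)]^(1/4) = 92.06 K.
Greenhouse warming: T_s − T_e = 5.406 K.

5.41 kelvin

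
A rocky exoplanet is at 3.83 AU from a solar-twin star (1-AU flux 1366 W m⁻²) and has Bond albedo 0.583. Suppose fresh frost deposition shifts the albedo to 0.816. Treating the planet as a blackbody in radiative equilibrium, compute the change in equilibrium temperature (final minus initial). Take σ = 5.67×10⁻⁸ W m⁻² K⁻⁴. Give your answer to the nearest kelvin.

Flux at the orbit: S = 1366/(3.83)² = 93.12 W m⁻².
Before: T₁ = [93.12·0.417/(4σ)]^(1/4) = 114.4 K.
With α = 0.816, T₂ = 93.23 K.
Change: 93.23 − 114.4 = -21.16 K.

-21 kelvin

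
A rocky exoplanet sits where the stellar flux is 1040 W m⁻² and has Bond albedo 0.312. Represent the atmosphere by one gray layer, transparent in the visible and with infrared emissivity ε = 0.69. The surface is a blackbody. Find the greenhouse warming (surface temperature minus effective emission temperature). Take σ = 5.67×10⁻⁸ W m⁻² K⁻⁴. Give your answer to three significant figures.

At the top of the atmosphere, σT_e⁴ = S(1−α)/4 = 178.9 W m⁻², giving T_e = 237.0 K.
For a single slab of emissivity ε, T_s⁴ = 2T_e⁴/(2−ε); thus T_s = 237.0·(1.527)^(1/4) = 263.4 K.
T_s − T_e = 263.4 − 237.0 = 26.44 K.

26.4 K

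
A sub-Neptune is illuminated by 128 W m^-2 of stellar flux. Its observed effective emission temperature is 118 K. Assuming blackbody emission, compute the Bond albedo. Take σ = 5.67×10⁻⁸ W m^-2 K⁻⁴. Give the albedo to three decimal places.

0.656

From σT⁴ = S(1−α)/4 we invert for α: 1−α = 4σT⁴/S.
4σT⁴ = 4·5.67×10⁻⁸·(118)⁴ = 43.97 W m^-2.
Hence α = 1 − 43.97/128.0 = 0.6565.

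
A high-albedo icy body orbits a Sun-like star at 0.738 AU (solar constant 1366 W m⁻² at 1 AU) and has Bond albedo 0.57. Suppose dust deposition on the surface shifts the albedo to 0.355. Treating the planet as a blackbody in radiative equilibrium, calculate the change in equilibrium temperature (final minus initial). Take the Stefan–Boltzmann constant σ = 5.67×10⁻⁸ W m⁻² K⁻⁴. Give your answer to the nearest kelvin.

Irradiance scales as 1/d², so S = 1366 W m⁻² × (1/0.738)² = 2508 W m⁻².
Before: T₁ = [2508·0.43/(4σ)]^(1/4) = 262.6 K.
With α = 0.355, T₂ = 290.6 K.
Change: 290.6 − 262.6 = 28.01 K.

28 K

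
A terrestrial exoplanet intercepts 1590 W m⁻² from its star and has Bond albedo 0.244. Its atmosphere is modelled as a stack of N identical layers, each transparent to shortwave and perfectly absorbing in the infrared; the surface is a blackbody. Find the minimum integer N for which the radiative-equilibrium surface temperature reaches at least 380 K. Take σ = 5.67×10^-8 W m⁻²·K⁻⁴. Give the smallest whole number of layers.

The effective emission temperature is T_e = [S(1−α)/(4σ)]^¼ = 269.8 K.
Need (N+1)T_e⁴ ≥ T_s⁴, i.e. N+1 ≥ (380/269.8)⁴ = 3.934.
Rounding up, N = 3.

3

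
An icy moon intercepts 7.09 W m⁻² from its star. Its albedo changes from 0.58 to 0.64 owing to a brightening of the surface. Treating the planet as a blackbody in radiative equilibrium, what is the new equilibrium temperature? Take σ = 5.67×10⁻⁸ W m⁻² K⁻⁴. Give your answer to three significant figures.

57.9 K

New equilibrium: T₂ = [(1−0.64)·7.090/(4σ)]^(1/4) = 57.92 K.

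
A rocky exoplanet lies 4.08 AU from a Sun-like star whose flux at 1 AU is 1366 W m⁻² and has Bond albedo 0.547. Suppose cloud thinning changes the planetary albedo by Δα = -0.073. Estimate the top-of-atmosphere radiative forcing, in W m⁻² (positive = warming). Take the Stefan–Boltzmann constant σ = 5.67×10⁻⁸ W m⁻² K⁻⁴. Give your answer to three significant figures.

1.50 W m⁻²

Irradiance scales as 1/d², so S = 1366 W m⁻² × (1/4.08)² = 82.06 W m⁻².
The change in absorbed flux is Δ[S(1−α)/4] = −SΔα/4 = 1.498 W m⁻².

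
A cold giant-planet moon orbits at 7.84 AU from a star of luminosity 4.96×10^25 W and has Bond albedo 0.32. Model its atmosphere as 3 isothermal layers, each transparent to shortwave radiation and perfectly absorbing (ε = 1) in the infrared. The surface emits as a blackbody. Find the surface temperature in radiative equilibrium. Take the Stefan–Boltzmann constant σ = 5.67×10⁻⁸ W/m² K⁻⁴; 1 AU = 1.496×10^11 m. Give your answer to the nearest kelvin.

Orbital distance: d = 7.84 AU = 1.173×10^12 m.
Flux at the orbit: S = L/(4πd²) = 4.96×10^25/(4π·(1.17×10^12)²) = 2.869 W/m².
Top-of-atmosphere balance: σT_e⁴ = S(1−α)/4 = 0.4878 W/m² → T_e = 54.16 K.
For an N-layer opaque stack, T_s⁴ = (N+1)T_e⁴, hence T_s = (4)^(1/4)×54.16 K = 76.59 K.

77 K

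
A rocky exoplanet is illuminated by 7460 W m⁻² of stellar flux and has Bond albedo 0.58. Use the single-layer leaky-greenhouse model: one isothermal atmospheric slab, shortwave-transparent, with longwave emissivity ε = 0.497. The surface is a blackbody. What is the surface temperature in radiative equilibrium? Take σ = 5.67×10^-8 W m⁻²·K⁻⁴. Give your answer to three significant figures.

Effective emission temperature (TOA balance): σT_e⁴ = S(1−α)/4 = 783.3 W m⁻² → T_e = 342.8 K.
For a single slab of emissivity ε, T_s⁴ = 2T_e⁴/(2−ε); thus T_s = 342.8·(1.331)^(1/4) = 368.2 K.

368 kelvin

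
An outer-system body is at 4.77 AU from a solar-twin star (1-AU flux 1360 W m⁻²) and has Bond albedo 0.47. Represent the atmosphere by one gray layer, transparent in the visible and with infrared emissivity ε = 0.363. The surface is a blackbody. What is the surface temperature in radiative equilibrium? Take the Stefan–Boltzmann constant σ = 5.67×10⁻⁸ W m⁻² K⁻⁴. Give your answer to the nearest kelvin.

Flux at the orbit: S = 1360/(4.77)² = 59.77 W m⁻².
At the top of the atmosphere, σT_e⁴ = S(1−α)/4 = 7.920 W m⁻², giving T_e = 108.7 K.
For a single slab of emissivity ε, T_s⁴ = 2T_e⁴/(2−ε); thus T_s = 108.7·(1.222)^(1/4) = 114.3 K.

114 K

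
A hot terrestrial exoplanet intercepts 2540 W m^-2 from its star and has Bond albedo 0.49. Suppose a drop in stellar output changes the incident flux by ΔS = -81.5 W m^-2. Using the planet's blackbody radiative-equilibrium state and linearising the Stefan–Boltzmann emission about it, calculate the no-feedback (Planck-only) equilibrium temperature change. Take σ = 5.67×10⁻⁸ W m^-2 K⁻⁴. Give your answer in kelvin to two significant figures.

-2.2 K

The baseline emission temperature is T_e = 274.9 K.
ΔF = Δ[S(1−α)]/4 = (1−0.49)·-81.5/4 = -10.39 W m^-2.
The Planck feedback parameter is 4σT_e³ = 4.712 W m^-2/K.
ΔT₀ = ΔF/λ_P = -10.39/4.712 = -2.21 K.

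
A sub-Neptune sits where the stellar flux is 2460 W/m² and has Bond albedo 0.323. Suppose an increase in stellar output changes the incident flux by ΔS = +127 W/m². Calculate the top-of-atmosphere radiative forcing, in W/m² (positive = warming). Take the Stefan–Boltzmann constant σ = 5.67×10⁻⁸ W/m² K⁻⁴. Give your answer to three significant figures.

21.5 W/m²

TOA radiative forcing: ΔF = (1−α)ΔS/4 = 0.677·(+127)/4 = 21.49 W/m².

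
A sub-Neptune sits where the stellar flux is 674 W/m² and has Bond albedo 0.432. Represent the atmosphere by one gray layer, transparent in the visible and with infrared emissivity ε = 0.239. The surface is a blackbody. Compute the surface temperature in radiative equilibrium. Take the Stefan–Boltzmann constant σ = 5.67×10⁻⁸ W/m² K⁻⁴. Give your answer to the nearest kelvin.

At the top of the atmosphere, σT_e⁴ = S(1−α)/4 = 95.71 W/m², giving T_e = 202.7 K.
The surface balance (absorbed SW + ε·downward IR = σT_s⁴) with T_a⁴ = T_s⁴/2 reduces to T_s = T_e·[2/(2−ε)]^¼ = 209.2 K.

209 K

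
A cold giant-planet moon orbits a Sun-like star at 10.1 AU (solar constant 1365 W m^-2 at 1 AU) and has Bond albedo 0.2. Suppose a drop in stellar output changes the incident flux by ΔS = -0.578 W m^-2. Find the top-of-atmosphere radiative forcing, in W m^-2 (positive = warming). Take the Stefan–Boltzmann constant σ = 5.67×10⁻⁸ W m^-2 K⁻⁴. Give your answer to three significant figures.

-0.116 W m^-2

Irradiance scales as 1/d², so S = 1365 W m^-2 × (1/10.1)² = 13.38 W m^-2.
Only a fraction (1−α) is absorbed and it's spread over 4πR², so ΔF = (1−α)ΔS/4 = -0.1156 W m^-2.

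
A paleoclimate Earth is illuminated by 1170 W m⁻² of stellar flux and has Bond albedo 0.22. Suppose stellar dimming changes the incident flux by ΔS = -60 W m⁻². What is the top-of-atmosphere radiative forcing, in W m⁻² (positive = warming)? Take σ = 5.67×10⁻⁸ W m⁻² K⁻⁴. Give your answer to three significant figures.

-11.7 W m⁻²

ΔF = Δ[S(1−α)]/4 = (1−0.22)·-60/4 = -11.70 W m⁻².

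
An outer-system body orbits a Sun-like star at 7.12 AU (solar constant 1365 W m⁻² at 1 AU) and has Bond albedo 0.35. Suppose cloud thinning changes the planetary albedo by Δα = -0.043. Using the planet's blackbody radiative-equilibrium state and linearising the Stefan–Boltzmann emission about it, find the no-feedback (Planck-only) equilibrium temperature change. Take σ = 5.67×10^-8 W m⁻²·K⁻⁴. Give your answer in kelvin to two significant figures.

1.6 K

By the inverse-square law, S = 1365/7.12² = 26.93 W m⁻².
Unperturbed T_e = [26.93·(1−0.35)/(4σ)]^¼ = 93.73 K.
The change in absorbed flux is Δ[S(1−α)/4] = −SΔα/4 = 0.2895 W m⁻².
Linearising σT⁴ gives d(σT⁴)/dT = 4σT_e³ = 0.1867 W m⁻² per K.
ΔT₀ = ΔF/λ_P = 0.2895/0.1867 = 1.55 K.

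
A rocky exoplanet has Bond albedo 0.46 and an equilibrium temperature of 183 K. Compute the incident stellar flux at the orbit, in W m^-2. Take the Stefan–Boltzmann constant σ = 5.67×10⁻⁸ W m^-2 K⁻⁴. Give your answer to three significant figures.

From S(1−α)/4 = σT⁴: S = 4σT⁴/(1−α).
σT⁴ = 5.67×10⁻⁸·(183)⁴ = 63.59 W m^-2.
S = 4·63.59/0.54 = 471.0 W m^-2.

471 W m^-2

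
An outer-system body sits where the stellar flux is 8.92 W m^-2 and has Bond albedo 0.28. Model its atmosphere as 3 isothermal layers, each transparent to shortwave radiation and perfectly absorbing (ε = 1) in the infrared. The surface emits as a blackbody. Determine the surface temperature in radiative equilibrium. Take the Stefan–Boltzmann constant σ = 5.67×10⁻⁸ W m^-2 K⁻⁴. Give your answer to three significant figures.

OLR = S(1−α)/4 = 1.606 W m^-2; the top layer radiates at T_e = 72.95 K.
With N = 3 opaque layers, T_s = (N+1)^(1/4)·T_e = 4^(1/4)·72.95 = 103.2 K.

103 kelvin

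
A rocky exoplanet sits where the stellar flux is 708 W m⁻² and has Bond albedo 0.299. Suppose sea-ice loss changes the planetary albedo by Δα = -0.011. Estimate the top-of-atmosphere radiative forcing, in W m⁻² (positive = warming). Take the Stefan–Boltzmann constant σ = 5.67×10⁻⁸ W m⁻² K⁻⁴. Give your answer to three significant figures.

TOA radiative forcing: ΔF = −S·Δα/4 = −708.0·(-0.011)/4 = 1.947 W m⁻².

1.95 W m⁻²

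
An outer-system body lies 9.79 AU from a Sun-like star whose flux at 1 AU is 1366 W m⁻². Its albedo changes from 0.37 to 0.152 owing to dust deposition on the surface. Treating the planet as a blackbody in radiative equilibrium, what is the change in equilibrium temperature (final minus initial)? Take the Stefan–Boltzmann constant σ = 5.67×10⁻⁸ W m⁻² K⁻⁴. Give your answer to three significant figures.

Irradiance scales as 1/d², so S = 1366 W m⁻² × (1/9.79)² = 14.25 W m⁻².
Initial: T₁ = [S(1−0.37)/(4σ)]^(1/4) = 79.32 K.
After:  T₂ = [14.25·0.848/(4σ)]^(1/4) = 85.44 K.
Change: 85.44 − 79.32 = 6.117 K.

6.12 kelvin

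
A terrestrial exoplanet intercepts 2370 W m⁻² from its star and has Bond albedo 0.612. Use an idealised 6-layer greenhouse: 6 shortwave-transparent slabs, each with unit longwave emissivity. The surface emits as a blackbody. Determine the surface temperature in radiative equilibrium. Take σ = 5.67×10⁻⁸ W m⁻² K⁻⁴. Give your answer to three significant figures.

410 kelvin

The effective emission temperature is T_e = [S(1−α)/(4σ)]^¼ = 252.3 K.
For an N-layer opaque stack, T_s⁴ = (N+1)T_e⁴, hence T_s = (7)^(1/4)×252.3 K = 410.4 K.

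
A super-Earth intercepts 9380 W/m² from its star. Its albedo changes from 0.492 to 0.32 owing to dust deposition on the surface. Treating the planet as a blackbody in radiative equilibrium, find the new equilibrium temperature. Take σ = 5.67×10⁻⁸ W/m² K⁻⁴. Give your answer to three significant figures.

410 kelvin

New equilibrium: T₂ = [(1−0.32)·9380/(4σ)]^(1/4) = 409.5 K.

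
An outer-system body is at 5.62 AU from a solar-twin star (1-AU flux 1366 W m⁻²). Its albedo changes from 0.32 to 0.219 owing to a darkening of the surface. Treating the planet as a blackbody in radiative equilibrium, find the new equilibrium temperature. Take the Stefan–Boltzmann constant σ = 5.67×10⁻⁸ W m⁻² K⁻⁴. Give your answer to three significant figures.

Irradiance scales as 1/d², so S = 1366 W m⁻² × (1/5.62)² = 43.25 W m⁻².
With the new albedo, S(1−α₂)/4 = 8.444 W m⁻², so T₂ = 110.5 K.

110 K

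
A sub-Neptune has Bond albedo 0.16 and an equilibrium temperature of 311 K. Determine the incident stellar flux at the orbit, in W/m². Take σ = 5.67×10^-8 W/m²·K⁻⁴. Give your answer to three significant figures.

From S(1−α)/4 = σT⁴: S = 4σT⁴/(1−α).
σT⁴ = 5.67×10⁻⁸·(311)⁴ = 530.4 W/m².
S = 4·530.4/0.84 = 2526 W/m².

2530 W/m²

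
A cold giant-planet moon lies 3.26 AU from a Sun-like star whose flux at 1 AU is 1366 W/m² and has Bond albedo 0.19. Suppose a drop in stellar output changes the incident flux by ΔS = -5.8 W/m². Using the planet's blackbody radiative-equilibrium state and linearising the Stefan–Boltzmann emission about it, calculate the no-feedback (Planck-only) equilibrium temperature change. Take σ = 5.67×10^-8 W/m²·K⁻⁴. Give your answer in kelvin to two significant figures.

Flux at the orbit: S = 1366/(3.26)² = 128.5 W/m².
Reference equilibrium: T_e = [S(1−α)/(4σ)]^(1/4) = 146.4 K.
ΔF = Δ[S(1−α)]/4 = (1−0.19)·-5.8/4 = -1.175 W/m².
The Planck feedback parameter is 4σT_e³ = 0.7113 W/m²/K.
Hence the no-feedback warming is ΔF/(4σT_e³) = -1.65 K.

-1.7 kelvin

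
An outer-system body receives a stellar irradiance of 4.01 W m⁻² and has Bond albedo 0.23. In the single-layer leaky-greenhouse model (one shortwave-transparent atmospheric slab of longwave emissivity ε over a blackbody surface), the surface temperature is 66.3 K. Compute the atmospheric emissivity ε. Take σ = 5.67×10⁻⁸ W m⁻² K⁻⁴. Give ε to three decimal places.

First, T_e = [4.010·(1−0.23)/(4σ)]^(1/4) = 60.74 K.
T_s⁴ = T_e⁴·2/(2−ε) → ε = 2 − 2(T_e/T_s)⁴ = 2 − 2·(60.74/66.3)⁴ = 0.5908.

0.591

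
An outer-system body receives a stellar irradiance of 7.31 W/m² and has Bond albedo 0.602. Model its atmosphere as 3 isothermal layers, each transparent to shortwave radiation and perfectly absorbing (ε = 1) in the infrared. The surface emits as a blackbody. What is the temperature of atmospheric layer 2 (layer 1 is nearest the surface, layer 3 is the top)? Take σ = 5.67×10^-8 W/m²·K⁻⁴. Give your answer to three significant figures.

The effective emission temperature is T_e = [S(1−α)/(4σ)]^¼ = 59.85 K.
In the N-layer model, layer k (counted from the surface) has T_k = (N+1−k)^(1/4)·T_e.
With k = 2: T_2 = (3+1−2)^¼·59.85 K = 71.17 K.

71.2 K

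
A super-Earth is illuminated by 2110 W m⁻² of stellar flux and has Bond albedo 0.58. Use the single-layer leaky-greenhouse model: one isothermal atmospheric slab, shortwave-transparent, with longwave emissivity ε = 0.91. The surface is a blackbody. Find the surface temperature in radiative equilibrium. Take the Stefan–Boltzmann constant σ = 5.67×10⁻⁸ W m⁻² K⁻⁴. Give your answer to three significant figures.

Effective emission temperature (TOA balance): σT_e⁴ = S(1−α)/4 = 221.6 W m⁻² → T_e = 250.0 K.
Surface balance with a leaky layer gives σT_s⁴ = σT_e⁴·2/(2−ε), so T_s = T_e·[2/(2−0.91)]^(1/4) = 291.0 K.

291 K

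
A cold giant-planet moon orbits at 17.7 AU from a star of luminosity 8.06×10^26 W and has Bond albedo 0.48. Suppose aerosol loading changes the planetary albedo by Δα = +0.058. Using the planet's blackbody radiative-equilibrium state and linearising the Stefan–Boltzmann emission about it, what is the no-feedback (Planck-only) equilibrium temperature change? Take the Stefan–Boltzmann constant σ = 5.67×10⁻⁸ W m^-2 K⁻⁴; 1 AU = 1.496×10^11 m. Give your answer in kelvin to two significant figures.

-1.9 K

d = 17.7 × 1.496×10^11 m = 2.648×10^12 m.
Flux at the orbit: S = L/(4πd²) = 8.06×10^26/(4π·(2.65×10^12)²) = 9.148 W m^-2.
The baseline emission temperature is T_e = 67.67 K.
The change in absorbed flux is Δ[S(1−α)/4] = −SΔα/4 = -0.1326 W m^-2.
Planck response: λ_P = 4σT_e³ = 4·5.67×10⁻⁸·(67.67)³ = 0.07029 W m^-2/K.
Hence the no-feedback warming is ΔF/(4σT_e³) = -1.89 K.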